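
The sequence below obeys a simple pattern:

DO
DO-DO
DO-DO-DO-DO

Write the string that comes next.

Each string is two copies of the previous one joined by '-'.
Doubling DO-DO-DO-DO with '-' between the halves:

DO-DO-DO-DO-DO-DO-DO-DO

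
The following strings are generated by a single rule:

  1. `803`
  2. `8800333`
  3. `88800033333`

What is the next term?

Term n consists of n 8's, followed by n 0's, followed by 2n-1 3's (n = 1, 2, …).
Setting n = 4 gives 4, 4, 7 characters in each block.

888800003333333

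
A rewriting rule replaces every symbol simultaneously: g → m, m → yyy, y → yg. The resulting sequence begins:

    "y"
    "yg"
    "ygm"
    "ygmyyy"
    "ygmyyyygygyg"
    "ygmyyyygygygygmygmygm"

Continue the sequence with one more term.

ygmyyyygygygygmygmygmygmyyyygmyyyygmyyy

Replace each of the 21 characters of ygmyyyygygygygmygmygm in place — yg m yyy yg yg yg yg m yg m yg m yg m yyy yg m yyy yg m yyy — and concatenate.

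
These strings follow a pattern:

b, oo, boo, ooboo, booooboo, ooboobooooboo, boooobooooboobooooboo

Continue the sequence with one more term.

oobooboooobooboooobooooboobooooboo

From term 3 onward, concatenate the second-to-last term with the last: b·oo = boo, oo·boo = ooboo, …
So term 8 is ooboobooooboo·boooobooooboobooooboo.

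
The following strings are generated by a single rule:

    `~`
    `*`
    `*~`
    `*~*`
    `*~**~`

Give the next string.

*~**~*~*

This is a Fibonacci-style word recurrence s(k) = s(k−1)·s(k−2): e.g. *·~ = *~.
So term 6 is *~**~·*~*.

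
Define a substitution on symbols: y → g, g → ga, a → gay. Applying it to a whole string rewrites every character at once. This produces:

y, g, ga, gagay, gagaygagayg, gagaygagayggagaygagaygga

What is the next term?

gagaygagayggagaygagayggagagaygagayggagaygagayggagagay

Applying the rule to each of the 24 symbols of gagaygagayggagaygagaygga gives the pieces ga gay ga gay g ga gay ga gay g ga ga gay ga gay g ga gay ga gay g ga ga gay, which concatenate to the answer.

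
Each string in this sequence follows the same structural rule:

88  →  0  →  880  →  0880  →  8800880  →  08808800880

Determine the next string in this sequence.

This is a Fibonacci-style word recurrence s(k) = s(k−2)·s(k−1): e.g. 88·0 = 880.
So term 7 is 8800880·08808800880.

880088008808800880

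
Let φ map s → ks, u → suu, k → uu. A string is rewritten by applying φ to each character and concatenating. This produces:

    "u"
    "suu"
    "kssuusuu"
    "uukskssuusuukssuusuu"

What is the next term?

φ(uukskssuusuukssuusuu) expands symbol-by-symbol to suu suu uu ks uu ks ks suu suu ks suu suu uu ks ks suu suu ks suu suu; joining the 20 pieces gives the next term.

suusuuuuksuukskssuusuukssuusuuuukskssuusuukssuusuu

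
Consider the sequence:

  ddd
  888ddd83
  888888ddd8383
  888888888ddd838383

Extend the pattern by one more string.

Each term wraps the previous one in 888 on the left and 83 on the right.
One more step from 888888888ddd838383 gives the answer.

888888888888ddd83838383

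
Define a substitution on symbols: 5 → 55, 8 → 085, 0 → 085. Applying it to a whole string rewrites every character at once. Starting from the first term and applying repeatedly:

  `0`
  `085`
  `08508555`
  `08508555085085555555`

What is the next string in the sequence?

085085550850855555550850855508508555555555555555

Replace each of the 20 characters of 08508555085085555555 in place — 085 085 55 085 085 55 55 55 085 085 55 085 085 55 55 55 55 55 55 55 — and concatenate.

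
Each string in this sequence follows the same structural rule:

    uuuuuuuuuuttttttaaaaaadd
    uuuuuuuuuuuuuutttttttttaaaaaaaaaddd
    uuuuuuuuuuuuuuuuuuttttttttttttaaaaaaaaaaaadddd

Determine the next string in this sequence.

The n-th term is 4n+2 u's then 3n t's then 3n a's then n d's, where the shown terms are n = 2, 3, 4.
Setting n = 5 gives 22, 15, 15, 5 characters in each block.

uuuuuuuuuuuuuuuuuuuuuutttttttttttttttaaaaaaaaaaaaaaaddddd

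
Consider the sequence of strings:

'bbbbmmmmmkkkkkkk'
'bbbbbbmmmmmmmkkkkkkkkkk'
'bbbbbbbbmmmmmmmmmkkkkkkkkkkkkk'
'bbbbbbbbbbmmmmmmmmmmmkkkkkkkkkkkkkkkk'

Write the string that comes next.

bbbbbbbbbbbbmmmmmmmmmmmmmkkkkkkkkkkkkkkkkkkk

Reading off run lengths: b runs 4, 6, 8, 10; m runs 5, 7, 9, 11; k runs 7, 10, 13, 16 — each is linear in n, where the shown terms are n = 2, 3, 4, 5.
At n = 6 the blocks have lengths 12, 13, 19.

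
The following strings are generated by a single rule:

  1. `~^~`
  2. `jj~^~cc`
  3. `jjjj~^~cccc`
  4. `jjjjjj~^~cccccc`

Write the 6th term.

jjjjjjjjjj~^~cccccccccc

Every step adds jj to the front and cc to the end of the previous string.
From jjjjjj~^~cccccc, 2 further steps: jjjjjj~^~cccccc → jjjjjjjj~^~cccccccc → (answer).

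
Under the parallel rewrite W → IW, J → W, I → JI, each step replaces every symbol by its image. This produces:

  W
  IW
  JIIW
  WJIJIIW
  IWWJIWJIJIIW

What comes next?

JIIWIWWJIIWWJIWJIJIIW

Apply φ to IWWJIWJIJIIW symbol by symbol: I→JI, W→IW, W→IW, J→W, I→JI, W→IW, J→W, I→JI, J→W, I→JI, I→JI, W→IW; joined: JI IW IW W JI IW W JI W JI JI IW.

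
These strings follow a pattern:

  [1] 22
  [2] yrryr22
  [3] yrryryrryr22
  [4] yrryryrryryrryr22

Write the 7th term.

Each term is the previous one with yrryr prepended.
From yrryryrryryrryr22, 3 further steps: yrryryrryryrryr22 → yrryryrryryrryryrryr22 → yrryryrryryrryryrryryrryr22 → (answer).

yrryryrryryrryryrryryrryryrryr22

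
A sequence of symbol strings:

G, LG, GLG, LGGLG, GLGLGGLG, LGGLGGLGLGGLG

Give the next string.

GLGLGGLGLGGLGGLGLGGLG

This is a Fibonacci-style word recurrence s(k) = s(k−2)·s(k−1): e.g. G·LG = GLG.
The next term joins GLGLGGLG and LGGLGGLGLGGLG.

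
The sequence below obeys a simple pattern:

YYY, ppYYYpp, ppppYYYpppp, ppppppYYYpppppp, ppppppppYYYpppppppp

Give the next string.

ppppppppppYYYpppppppppp

Each term wraps the previous one in pp on the left and pp on the right.
So the next term is pp·ppppppppYYYpppppppp·pp.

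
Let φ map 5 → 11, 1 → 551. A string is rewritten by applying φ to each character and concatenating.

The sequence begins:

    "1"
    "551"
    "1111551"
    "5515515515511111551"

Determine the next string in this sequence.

11115511111551111155111115515515515515511111551

φ(5515515515511111551) expands symbol-by-symbol to 11 11 551 11 11 551 11 11 551 11 11 551 551 551 551 551 11 11 551; joining the 19 pieces gives the next term.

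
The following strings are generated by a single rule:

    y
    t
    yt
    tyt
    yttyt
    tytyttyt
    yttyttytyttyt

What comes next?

Each term (from the third on) is the two preceding terms concatenated in order: term 3 = y·t = yt.
Continuing: tytyttyt · yttyttytyttyt gives term 8.

tytyttytyttyttytyttyt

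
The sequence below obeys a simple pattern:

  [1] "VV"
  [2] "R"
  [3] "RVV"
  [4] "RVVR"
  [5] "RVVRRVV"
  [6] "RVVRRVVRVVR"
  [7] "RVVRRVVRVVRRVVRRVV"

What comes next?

This is a Fibonacci-style word recurrence s(k) = s(k−1)·s(k−2): e.g. R·VV = RVV.
So term 8 is RVVRRVVRVVRRVVRRVV·RVVRRVVRVVR.

RVVRRVVRVVRRVVRRVVRVVRRVVRVVR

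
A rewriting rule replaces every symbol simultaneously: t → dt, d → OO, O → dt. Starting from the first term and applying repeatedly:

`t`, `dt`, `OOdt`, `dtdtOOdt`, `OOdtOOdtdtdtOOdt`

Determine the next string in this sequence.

φ(OOdtOOdtdtdtOOdt) expands symbol-by-symbol to dt dt OO dt dt dt OO dt OO dt OO dt dt dt OO dt; joining the 16 pieces gives the next term.

dtdtOOdtdtdtOOdtOOdtOOdtdtdtOOdt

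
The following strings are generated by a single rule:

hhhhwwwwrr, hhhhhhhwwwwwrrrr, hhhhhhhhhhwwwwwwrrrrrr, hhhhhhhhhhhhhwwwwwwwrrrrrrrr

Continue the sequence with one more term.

hhhhhhhhhhhhhhhhwwwwwwwwrrrrrrrrrr

Reading off run lengths: h runs 4, 7, 10, 13; w runs 4, 5, 6, 7; r runs 2, 4, 6, 8 — each is linear in n, where the shown terms are n = 2, 3, 4, 5.
Setting n = 6 gives 16, 8, 10 characters in each block.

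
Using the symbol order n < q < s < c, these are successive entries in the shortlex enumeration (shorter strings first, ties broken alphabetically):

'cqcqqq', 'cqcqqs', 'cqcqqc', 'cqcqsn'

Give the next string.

cqcqsq

The successor of cqcqsn increments the rightmost position that isn't already c and resets every position after it to n.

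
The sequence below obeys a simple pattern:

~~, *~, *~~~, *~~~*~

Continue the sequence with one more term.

*~~~*~*~~~

This is a Fibonacci-style word recurrence s(k) = s(k−1)·s(k−2): e.g. *~·~~ = *~~~.
So term 5 is *~~~*~·*~~~.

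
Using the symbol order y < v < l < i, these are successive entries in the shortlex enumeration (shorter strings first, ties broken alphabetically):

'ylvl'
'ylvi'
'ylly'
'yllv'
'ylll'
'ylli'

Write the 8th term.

Continuing the enumeration 2 steps past ylli: ylli → yliy → (answer).

yliv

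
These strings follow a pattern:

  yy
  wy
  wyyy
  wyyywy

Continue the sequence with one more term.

Each term (from the third on) is the previous term followed by the one before it: term 3 = wy·yy = wyyy.
The next term joins wyyywy and wyyy.

wyyywywyyy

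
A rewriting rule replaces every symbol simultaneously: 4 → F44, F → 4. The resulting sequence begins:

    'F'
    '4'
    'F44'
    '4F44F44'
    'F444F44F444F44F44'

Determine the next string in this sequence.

Rewriting the 17 symbols of F444F44F444F44F44 one by one yields 4 F44 F44 F44 4 F44 F44 4 F44 F44 F44 4 F44 F44 4 F44 F44; concatenated:

4F44F44F444F44F444F44F44F444F44F444F44F44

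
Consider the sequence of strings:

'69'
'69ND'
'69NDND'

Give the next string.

Each term is the previous one with ND appended.
Applying this once more to 69NDND:

69NDNDND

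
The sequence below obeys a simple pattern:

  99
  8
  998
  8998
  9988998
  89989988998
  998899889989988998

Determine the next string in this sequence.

From term 3 onward, concatenate the second-to-last term with the last: 99·8 = 998, 8·998 = 8998, …
So term 8 is 89989988998·998899889989988998.

89989988998998899889989988998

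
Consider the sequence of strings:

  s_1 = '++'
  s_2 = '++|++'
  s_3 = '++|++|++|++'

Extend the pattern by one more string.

Every step duplicates the string with '|' between the halves.
One more doubling of ++|++|++|++ gives the answer.

++|++|++|++|++|++|++|++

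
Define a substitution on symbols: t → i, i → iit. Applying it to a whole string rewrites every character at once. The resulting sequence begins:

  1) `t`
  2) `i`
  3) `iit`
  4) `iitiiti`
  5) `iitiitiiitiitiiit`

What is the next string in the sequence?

iitiitiiitiitiiitiitiitiiitiitiiitiitiiti

φ(iitiitiiitiitiiit) expands symbol-by-symbol to iit iit i iit iit i iit iit iit i iit iit i iit iit iit i; joining the 17 pieces gives the next term.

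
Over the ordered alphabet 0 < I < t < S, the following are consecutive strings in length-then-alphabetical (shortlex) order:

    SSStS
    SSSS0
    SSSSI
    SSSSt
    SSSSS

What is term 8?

Stepping forward 3 times from SSSSS: SSSSS → 000000 → 00000I, then the target.

00000t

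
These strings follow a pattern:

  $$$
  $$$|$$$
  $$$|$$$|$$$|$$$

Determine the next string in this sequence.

s(k+1) = s(k)·|·s(k) — each term doubles the last with '|' between the halves.
So the next term is two copies of $$$|$$$|$$$|$$$ with '|' between the halves.

$$$|$$$|$$$|$$$|$$$|$$$|$$$|$$$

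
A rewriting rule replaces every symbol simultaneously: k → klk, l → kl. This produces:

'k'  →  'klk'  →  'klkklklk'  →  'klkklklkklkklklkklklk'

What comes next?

Rewriting the 21 symbols of klkklklkklkklklkklklk one by one yields klk kl klk klk kl klk kl klk klk kl klk klk kl klk kl klk klk kl klk kl klk; concatenated:

klkklklkklkklklkklklkklkklklkklkklklkklklkklkklklkklklk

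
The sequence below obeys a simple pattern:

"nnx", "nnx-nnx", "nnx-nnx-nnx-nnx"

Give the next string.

Every step duplicates the string with '-' between the halves.
One more doubling of nnx-nnx-nnx-nnx gives the answer.

nnx-nnx-nnx-nnx-nnx-nnx-nnx-nnx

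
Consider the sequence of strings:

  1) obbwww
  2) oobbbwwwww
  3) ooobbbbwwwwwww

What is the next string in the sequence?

Reading off run lengths: o runs 1, 2, 3; b runs 2, 3, 4; w runs 3, 5, 7 — each is linear in n, where the shown terms are n = 2, 3, 4.
At n = 5 the blocks have lengths 4, 5, 9.

oooobbbbbwwwwwwwww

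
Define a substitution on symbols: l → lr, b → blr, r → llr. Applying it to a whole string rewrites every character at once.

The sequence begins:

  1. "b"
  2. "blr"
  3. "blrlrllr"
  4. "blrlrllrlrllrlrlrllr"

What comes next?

blrlrllrlrllrlrlrllrlrllrlrlrllrlrllrlrllrlrlrllr

Replace each of the 20 characters of blrlrllrlrllrlrlrllr in place — blr lr llr lr llr lr lr llr lr llr lr lr llr lr llr lr llr lr lr llr — and concatenate.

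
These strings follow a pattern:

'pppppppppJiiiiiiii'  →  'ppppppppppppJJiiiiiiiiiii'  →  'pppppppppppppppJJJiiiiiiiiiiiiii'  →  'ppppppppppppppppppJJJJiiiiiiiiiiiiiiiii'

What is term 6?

The n-th term is 3n p's then n-2 J's then 3n-1 i's, where the shown terms are n = 3, 4, 5, 6.
For term 6, n = 8, so the run lengths are 24, 6, 23.

ppppppppppppppppppppppppJJJJJJiiiiiiiiiiiiiiiiiiiiiii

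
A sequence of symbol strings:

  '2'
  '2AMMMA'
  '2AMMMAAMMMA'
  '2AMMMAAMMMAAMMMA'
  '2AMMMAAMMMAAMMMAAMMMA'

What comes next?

Each term is the previous one with AMMMA appended.
Applying this once more to 2AMMMAAMMMAAMMMAAMMMA:

2AMMMAAMMMAAMMMAAMMMAAMMMA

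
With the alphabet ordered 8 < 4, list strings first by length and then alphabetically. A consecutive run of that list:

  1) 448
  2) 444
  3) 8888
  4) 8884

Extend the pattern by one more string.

Find the rightmost character of 8884 below 4, bump it to the next letter, and reset everything to its right to 8.

8848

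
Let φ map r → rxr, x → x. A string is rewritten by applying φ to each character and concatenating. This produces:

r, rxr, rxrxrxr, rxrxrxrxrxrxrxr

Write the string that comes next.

rxrxrxrxrxrxrxrxrxrxrxrxrxrxrxr

φ(rxrxrxrxrxrxrxr) expands symbol-by-symbol to rxr x rxr x rxr x rxr x rxr x rxr x rxr x rxr; joining the 15 pieces gives the next term.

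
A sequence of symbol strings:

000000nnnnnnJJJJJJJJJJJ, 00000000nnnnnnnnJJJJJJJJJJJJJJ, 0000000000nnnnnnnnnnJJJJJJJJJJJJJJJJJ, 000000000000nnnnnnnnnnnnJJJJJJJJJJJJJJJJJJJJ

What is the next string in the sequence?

Reading off run lengths: 0 runs 6, 8, 10, 12; n runs 6, 8, 10, 12; J runs 11, 14, 17, 20 — each is linear in n, where the shown terms are n = 3, 4, 5, 6.
Setting n = 7 gives 14, 14, 23 characters in each block.

00000000000000nnnnnnnnnnnnnnJJJJJJJJJJJJJJJJJJJJJJJ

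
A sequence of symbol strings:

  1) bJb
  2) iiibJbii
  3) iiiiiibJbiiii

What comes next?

Every step adds iii to the front and ii to the end of the previous string.
Applying this once more to iiiiiibJbiiii:

iiiiiiiiibJbiiiiii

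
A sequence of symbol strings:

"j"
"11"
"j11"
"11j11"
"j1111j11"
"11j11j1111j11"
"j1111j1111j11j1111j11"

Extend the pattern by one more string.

Each term (from the third on) is the two preceding terms concatenated in order: term 3 = j·11 = j11.
So term 8 is 11j11j1111j11·j1111j1111j11j1111j11.

11j11j1111j11j1111j1111j11j1111j11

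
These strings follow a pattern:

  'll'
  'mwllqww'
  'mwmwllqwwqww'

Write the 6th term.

mwmwmwmwmwllqwwqwwqwwqwwqww

Each term wraps the previous one in mw on the left and qww on the right.
From mwmwllqwwqww, 3 further steps: mwmwllqwwqww → mwmwmwllqwwqwwqww → mwmwmwmwllqwwqwwqwwqww → (answer).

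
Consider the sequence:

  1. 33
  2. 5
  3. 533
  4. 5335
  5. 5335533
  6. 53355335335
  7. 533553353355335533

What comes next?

53355335335533553353355335335

From term 3 onward, concatenate the last term with the second-to-last: 5·33 = 533, 533·5 = 5335, …
The next term joins 533553353355335533 and 53355335335.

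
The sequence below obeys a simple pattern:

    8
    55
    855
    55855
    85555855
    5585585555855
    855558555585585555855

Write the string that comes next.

5585585555855855558555585585555855

Each term (from the third on) is the two preceding terms concatenated in order: term 3 = 8·55 = 855.
The next term joins 5585585555855 and 855558555585585555855.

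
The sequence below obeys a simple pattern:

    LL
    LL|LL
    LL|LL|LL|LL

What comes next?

Each string is two copies of the previous one joined by '|'.
One more doubling of LL|LL|LL|LL gives the answer.

LL|LL|LL|LL|LL|LL|LL|LL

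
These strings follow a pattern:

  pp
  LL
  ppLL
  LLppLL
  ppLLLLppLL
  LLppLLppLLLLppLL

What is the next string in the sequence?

This is a Fibonacci-style word recurrence s(k) = s(k−2)·s(k−1): e.g. pp·LL = ppLL.
Continuing: ppLLLLppLL · LLppLLppLLLLppLL gives term 7.

ppLLLLppLLLLppLLppLLLLppLL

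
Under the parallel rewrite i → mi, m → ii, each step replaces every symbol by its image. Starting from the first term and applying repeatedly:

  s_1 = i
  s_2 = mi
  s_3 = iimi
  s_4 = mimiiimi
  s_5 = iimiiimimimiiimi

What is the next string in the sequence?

mimiiimimimiiimiiimiiimimimiiimi

φ(iimiiimimimiiimi) expands symbol-by-symbol to mi mi ii mi mi mi ii mi ii mi ii mi mi mi ii mi; joining the 16 pieces gives the next term.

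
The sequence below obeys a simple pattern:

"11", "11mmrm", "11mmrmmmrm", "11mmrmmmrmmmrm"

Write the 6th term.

11mmrmmmrmmmrmmmrmmmrm

Every step adds mmrm to the end: s(k+1) = s(k)·mmrm.
From 11mmrmmmrmmmrm, 2 further steps: 11mmrmmmrmmmrm → 11mmrmmmrmmmrmmmrm → (answer).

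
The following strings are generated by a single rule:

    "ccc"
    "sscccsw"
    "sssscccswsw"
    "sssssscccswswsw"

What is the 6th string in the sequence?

s(k+1) = ss·s(k)·sw, so each term gains ss as a prefix and sw as a suffix.
From sssssscccswswsw, 2 further steps: sssssscccswswsw → sssssssscccswswswsw → (answer).

sssssssssscccswswswswsw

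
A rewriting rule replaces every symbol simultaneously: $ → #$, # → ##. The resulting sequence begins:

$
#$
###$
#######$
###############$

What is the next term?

Replace each of the 16 characters of ###############$ in place — ## ## ## ## ## ## ## ## ## ## ## ## ## ## ## #$ — and concatenate.

###############################$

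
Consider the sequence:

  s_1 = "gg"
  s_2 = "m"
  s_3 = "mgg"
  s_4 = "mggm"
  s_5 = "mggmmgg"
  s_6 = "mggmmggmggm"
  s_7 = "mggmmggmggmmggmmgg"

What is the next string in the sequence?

mggmmggmggmmggmmggmggmmggmggm

This is a Fibonacci-style word recurrence s(k) = s(k−1)·s(k−2): e.g. m·gg = mgg.
The next term joins mggmmggmggmmggmmgg and mggmmggmggm.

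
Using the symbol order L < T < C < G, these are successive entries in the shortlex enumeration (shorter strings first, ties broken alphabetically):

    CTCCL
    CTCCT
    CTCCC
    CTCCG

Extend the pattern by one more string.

Find the rightmost character of CTCCG below G, bump it to the next letter, and reset everything to its right to L.

CTCGL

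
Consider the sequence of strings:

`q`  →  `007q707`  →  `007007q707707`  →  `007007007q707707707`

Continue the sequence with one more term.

007007007007q707707707707

Each term wraps the previous one in 007 on the left and 707 on the right.
One more step from 007007007q707707707 gives the answer.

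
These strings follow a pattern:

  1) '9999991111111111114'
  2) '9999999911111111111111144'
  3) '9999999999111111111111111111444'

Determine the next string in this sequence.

The n-th term is 2n 9's then 3n+3 1's then n-2 4's, where the shown terms are n = 3, 4, 5.
For the next term, n = 6, so the run lengths are 12, 21, 4.

9999999999991111111111111111111114444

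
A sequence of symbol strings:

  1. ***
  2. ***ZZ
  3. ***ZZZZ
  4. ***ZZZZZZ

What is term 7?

***ZZZZZZZZZZZZ

The strings grow by a fixed suffix ZZ each time.
From ***ZZZZZZ, 3 further steps: ***ZZZZZZ → ***ZZZZZZZZ → ***ZZZZZZZZZZ → (answer).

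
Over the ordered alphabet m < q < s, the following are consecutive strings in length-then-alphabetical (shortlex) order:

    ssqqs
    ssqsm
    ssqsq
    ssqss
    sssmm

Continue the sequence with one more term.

sssmq

The successor of sssmm increments the rightmost position that isn't already s and resets every position after it to m.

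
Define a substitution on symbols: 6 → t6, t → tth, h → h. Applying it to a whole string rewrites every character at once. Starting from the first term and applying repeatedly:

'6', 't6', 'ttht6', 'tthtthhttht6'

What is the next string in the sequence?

tthtthhtthtthhhtthtthhttht6

Apply φ to tthtthhttht6 symbol by symbol: t→tth, t→tth, h→h, t→tth, t→tth, h→h, h→h, t→tth, t→tth, h→h, t→tth, 6→t6; joined: tth tth h tth tth h h tth tth h tth t6.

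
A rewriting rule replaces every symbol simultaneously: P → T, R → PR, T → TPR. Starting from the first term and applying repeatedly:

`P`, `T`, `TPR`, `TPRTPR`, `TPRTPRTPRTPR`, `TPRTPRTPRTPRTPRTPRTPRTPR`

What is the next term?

TPRTPRTPRTPRTPRTPRTPRTPRTPRTPRTPRTPRTPRTPRTPRTPR

Applying the rule to each of the 24 symbols of TPRTPRTPRTPRTPRTPRTPRTPR gives the pieces TPR T PR TPR T PR TPR T PR TPR T PR TPR T PR TPR T PR TPR T PR TPR T PR, which concatenate to the answer.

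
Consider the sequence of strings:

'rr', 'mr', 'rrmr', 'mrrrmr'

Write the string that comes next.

From term 3 onward, concatenate the second-to-last term with the last: rr·mr = rrmr, mr·rrmr = mrrrmr, …
The next term joins rrmr and mrrrmr.

rrmrmrrrmr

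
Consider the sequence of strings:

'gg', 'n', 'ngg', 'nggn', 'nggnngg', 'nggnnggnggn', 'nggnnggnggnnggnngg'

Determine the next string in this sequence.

This is a Fibonacci-style word recurrence s(k) = s(k−1)·s(k−2): e.g. n·gg = ngg.
Continuing: nggnnggnggnnggnngg · nggnnggnggn gives term 8.

nggnnggnggnnggnnggnggnnggnggn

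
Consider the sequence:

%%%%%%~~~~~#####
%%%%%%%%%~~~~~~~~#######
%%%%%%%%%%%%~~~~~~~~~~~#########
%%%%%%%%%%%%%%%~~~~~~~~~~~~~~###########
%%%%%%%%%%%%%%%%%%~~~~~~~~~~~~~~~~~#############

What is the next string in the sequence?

%%%%%%%%%%%%%%%%%%%%%~~~~~~~~~~~~~~~~~~~~###############

Reading off run lengths: % runs 6, 9, 12, 15, 18; ~ runs 5, 8, 11, 14, 17; # runs 5, 7, 9, 11, 13 — each is linear in n (n = 1, 2, …).
Setting n = 6 gives 21, 20, 15 characters in each block.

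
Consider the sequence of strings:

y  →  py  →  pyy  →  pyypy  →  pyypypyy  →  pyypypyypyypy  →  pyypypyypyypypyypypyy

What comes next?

This is a Fibonacci-style word recurrence s(k) = s(k−1)·s(k−2): e.g. py·y = pyy.
So term 8 is pyypypyypyypypyypypyy·pyypypyypyypy.

pyypypyypyypypyypypyypyypypyypyypy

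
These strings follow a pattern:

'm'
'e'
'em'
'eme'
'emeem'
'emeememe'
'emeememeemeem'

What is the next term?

From term 3 onward, concatenate the last term with the second-to-last: e·m = em, em·e = eme, …
So term 8 is emeememeemeem·emeememe.

emeememeemeememeememe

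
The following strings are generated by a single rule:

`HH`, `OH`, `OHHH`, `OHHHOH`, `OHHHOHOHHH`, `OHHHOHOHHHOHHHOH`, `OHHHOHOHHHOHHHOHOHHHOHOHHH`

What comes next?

OHHHOHOHHHOHHHOHOHHHOHOHHHOHHHOHOHHHOHHHOH

From term 3 onward, concatenate the last term with the second-to-last: OH·HH = OHHH, OHHH·OH = OHHHOH, …
The next term joins OHHHOHOHHHOHHHOHOHHHOHOHHH and OHHHOHOHHHOHHHOH.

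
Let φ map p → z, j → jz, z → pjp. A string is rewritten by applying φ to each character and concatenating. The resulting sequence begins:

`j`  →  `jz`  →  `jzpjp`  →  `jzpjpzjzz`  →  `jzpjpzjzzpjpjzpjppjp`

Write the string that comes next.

jzpjpzjzzpjpjzpjppjpzjzzjzpjpzjzzzjzz

Replace each of the 20 characters of jzpjpzjzzpjpjzpjppjp in place — jz pjp z jz z pjp jz pjp pjp z jz z jz pjp z jz z z jz z — and concatenate.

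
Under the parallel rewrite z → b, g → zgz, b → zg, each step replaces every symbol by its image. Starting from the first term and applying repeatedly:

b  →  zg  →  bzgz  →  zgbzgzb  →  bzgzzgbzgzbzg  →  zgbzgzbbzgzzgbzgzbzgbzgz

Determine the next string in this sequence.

bzgzzgbzgzbzgzgbzgzbbzgzzgbzgzbzgbzgzzgbzgzb

φ(zgbzgzbbzgzzgbzgzbzgbzgz) expands symbol-by-symbol to b zgz zg b zgz b zg zg b zgz b b zgz zg b zgz b zg b zgz zg b zgz b; joining the 24 pieces gives the next term.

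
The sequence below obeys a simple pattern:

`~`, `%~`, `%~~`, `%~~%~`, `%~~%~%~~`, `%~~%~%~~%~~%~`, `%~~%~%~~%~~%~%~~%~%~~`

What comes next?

%~~%~%~~%~~%~%~~%~%~~%~~%~%~~%~~%~

From term 3 onward, concatenate the last term with the second-to-last: %~·~ = %~~, %~~·%~ = %~~%~, …
So term 8 is %~~%~%~~%~~%~%~~%~%~~·%~~%~%~~%~~%~.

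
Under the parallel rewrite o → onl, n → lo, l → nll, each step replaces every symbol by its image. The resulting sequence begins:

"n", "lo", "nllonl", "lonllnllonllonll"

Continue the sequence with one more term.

φ(lonllnllonllonll) expands symbol-by-symbol to nll onl lo nll nll lo nll nll onl lo nll nll onl lo nll nll; joining the 16 pieces gives the next term.

nllonllonllnlllonllnllonllonllnllonllonllnll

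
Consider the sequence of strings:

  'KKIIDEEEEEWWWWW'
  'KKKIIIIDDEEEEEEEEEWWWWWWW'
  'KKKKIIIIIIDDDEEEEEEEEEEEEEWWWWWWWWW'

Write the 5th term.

Reading off run lengths: K runs 2, 3, 4; I runs 2, 4, 6; D runs 1, 2, 3; E runs 5, 9, 13; W runs 5, 7, 9 — each is linear in n (n = 1, 2, …).
At n = 5 the blocks have lengths 6, 10, 5, 21, 13.

KKKKKKIIIIIIIIIIDDDDDEEEEEEEEEEEEEEEEEEEEEWWWWWWWWWWWWW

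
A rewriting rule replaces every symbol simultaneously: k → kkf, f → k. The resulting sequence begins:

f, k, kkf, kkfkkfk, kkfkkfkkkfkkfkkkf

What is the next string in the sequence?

kkfkkfkkkfkkfkkkfkkfkkfkkkfkkfkkkfkkfkkfk

φ(kkfkkfkkkfkkfkkkf) expands symbol-by-symbol to kkf kkf k kkf kkf k kkf kkf kkf k kkf kkf k kkf kkf kkf k; joining the 17 pieces gives the next term.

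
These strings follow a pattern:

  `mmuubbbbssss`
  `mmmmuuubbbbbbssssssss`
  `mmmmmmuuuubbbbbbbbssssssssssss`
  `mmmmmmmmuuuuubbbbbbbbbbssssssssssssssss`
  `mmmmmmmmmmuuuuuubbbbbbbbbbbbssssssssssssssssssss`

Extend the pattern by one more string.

mmmmmmmmmmmmuuuuuuubbbbbbbbbbbbbbssssssssssssssssssssssss

The n-th term is 2n m's then n+1 u's then 2n+2 b's then 4n s's (n = 1, 2, …).
Setting n = 6 gives 12, 7, 14, 24 characters in each block.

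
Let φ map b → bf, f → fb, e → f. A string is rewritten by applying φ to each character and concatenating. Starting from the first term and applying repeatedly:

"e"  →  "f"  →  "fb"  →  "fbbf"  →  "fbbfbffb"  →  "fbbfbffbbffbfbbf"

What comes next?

fbbfbffbbffbfbbfbffbfbbffbbfbffb

Replace each of the 16 characters of fbbfbffbbffbfbbf in place — fb bf bf fb bf fb fb bf bf fb fb bf fb bf bf fb — and concatenate.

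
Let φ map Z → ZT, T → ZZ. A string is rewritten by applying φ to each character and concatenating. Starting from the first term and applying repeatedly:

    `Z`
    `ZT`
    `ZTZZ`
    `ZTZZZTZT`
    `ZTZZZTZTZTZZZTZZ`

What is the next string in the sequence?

Rewriting the 16 symbols of ZTZZZTZTZTZZZTZZ one by one yields ZT ZZ ZT ZT ZT ZZ ZT ZZ ZT ZZ ZT ZT ZT ZZ ZT ZT; concatenated:

ZTZZZTZTZTZZZTZZZTZZZTZTZTZZZTZT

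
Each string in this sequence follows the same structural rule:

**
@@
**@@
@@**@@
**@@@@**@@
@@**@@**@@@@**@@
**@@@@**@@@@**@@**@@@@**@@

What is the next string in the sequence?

@@**@@**@@@@**@@**@@@@**@@@@**@@**@@@@**@@

Each term (from the third on) is the two preceding terms concatenated in order: term 3 = **·@@ = **@@.
So term 8 is @@**@@**@@@@**@@·**@@@@**@@@@**@@**@@@@**@@.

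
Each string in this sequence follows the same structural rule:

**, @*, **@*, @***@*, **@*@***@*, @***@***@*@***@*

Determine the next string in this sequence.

From term 3 onward, concatenate the second-to-last term with the last: **·@* = **@*, @*·**@* = @***@*, …
So term 7 is **@*@***@*·@***@***@*@***@*.

**@*@***@*@***@***@*@***@*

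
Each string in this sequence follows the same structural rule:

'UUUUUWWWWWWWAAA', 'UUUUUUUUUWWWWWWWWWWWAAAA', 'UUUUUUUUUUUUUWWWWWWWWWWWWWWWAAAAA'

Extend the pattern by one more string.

UUUUUUUUUUUUUUUUUWWWWWWWWWWWWWWWWWWWAAAAAA

Reading off run lengths: U runs 5, 9, 13; W runs 7, 11, 15; A runs 3, 4, 5 — each is linear in n (n = 1, 2, …).
For the next term, n = 4, so the run lengths are 17, 19, 6.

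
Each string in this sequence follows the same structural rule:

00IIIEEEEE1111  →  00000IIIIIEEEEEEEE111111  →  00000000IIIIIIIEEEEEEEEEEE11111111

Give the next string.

The n-th term is 3n-1 0's then 2n+1 I's then 3n+2 E's then 2n+2 1's (n = 1, 2, …).
For the next term, n = 4, so the run lengths are 11, 9, 14, 10.

00000000000IIIIIIIIIEEEEEEEEEEEEEE1111111111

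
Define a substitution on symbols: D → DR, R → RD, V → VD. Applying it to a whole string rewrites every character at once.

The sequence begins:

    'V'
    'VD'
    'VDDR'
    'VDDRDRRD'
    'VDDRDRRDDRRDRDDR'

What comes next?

Replace each of the 16 characters of VDDRDRRDDRRDRDDR in place — VD DR DR RD DR RD RD DR DR RD RD DR RD DR DR RD — and concatenate.

VDDRDRRDDRRDRDDRDRRDRDDRRDDRDRRD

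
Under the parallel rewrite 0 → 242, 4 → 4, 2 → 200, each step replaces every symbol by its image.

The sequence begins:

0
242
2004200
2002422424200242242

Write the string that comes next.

Replace each of the 19 characters of 2002422424200242242 in place — 200 242 242 200 4 200 200 4 200 4 200 242 242 200 4 200 200 4 200 — and concatenate.

20024224220042002004200420024224220042002004200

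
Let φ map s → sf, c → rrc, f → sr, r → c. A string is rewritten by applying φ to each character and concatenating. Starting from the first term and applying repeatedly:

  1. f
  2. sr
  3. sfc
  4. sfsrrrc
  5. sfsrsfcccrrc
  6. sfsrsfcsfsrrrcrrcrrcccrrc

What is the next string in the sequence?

sfsrsfcsfsrrrcsfsrsfcccrrcccrrcccrrcrrcrrcccrrc

φ(sfsrsfcsfsrrrcrrcrrcccrrc) expands symbol-by-symbol to sf sr sf c sf sr rrc sf sr sf c c c rrc c c rrc c c rrc rrc rrc c c rrc; joining the 25 pieces gives the next term.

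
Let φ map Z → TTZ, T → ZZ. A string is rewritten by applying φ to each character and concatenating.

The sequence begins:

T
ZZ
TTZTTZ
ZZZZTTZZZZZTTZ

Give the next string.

Rewriting the 14 symbols of ZZZZTTZZZZZTTZ one by one yields TTZ TTZ TTZ TTZ ZZ ZZ TTZ TTZ TTZ TTZ TTZ ZZ ZZ TTZ; concatenated:

TTZTTZTTZTTZZZZZTTZTTZTTZTTZTTZZZZZTTZ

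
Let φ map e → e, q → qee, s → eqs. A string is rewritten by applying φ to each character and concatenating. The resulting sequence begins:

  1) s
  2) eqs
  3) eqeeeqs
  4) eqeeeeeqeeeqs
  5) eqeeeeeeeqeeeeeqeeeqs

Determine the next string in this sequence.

Rewriting the 21 symbols of eqeeeeeeeqeeeeeqeeeqs one by one yields e qee e e e e e e e qee e e e e e qee e e e qee eqs; concatenated:

eqeeeeeeeeeqeeeeeeeqeeeeeqeeeqs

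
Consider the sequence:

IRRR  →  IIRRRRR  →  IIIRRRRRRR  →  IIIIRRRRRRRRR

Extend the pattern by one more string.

Each string has the form I^{n} R^{2n+1} (n = 1, 2, …).
At n = 5 the blocks have lengths 5, 11.

IIIIIRRRRRRRRRRR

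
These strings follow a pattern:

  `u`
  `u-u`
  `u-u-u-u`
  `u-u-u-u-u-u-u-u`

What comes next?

s(k+1) = s(k)·-·s(k) — each term doubles the last with '-' between the halves.
So the next term is two copies of u-u-u-u-u-u-u-u with '-' between the halves.

u-u-u-u-u-u-u-u-u-u-u-u-u-u-u-u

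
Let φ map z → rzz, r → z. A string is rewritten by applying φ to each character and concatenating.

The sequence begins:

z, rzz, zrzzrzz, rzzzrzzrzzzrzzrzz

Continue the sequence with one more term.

zrzzrzzrzzzrzzrzzzrzzrzzrzzzrzzrzzzrzzrzz

Applying the rule to each of the 17 symbols of rzzzrzzrzzzrzzrzz gives the pieces z rzz rzz rzz z rzz rzz z rzz rzz rzz z rzz rzz z rzz rzz, which concatenate to the answer.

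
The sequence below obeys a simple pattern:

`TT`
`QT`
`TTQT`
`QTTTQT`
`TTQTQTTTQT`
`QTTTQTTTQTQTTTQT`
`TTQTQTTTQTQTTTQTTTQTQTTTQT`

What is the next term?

Each term (from the third on) is the two preceding terms concatenated in order: term 3 = TT·QT = TTQT.
Continuing: QTTTQTTTQTQTTTQT · TTQTQTTTQTQTTTQTTTQTQTTTQT gives term 8.

QTTTQTTTQTQTTTQTTTQTQTTTQTQTTTQTTTQTQTTTQT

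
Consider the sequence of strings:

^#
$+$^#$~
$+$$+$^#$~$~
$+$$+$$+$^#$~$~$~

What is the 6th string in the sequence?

$+$$+$$+$$+$$+$^#$~$~$~$~$~

Every step adds $+$ to the front and $~ to the end of the previous string.
From $+$$+$$+$^#$~$~$~, 2 further steps: $+$$+$$+$^#$~$~$~ → $+$$+$$+$$+$^#$~$~$~$~ → (answer).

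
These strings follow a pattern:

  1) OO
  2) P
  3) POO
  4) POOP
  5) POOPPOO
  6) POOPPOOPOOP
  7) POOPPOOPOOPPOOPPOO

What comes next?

POOPPOOPOOPPOOPPOOPOOPPOOPOOP

This is a Fibonacci-style word recurrence s(k) = s(k−1)·s(k−2): e.g. P·OO = POO.
So term 8 is POOPPOOPOOPPOOPPOO·POOPPOOPOOP.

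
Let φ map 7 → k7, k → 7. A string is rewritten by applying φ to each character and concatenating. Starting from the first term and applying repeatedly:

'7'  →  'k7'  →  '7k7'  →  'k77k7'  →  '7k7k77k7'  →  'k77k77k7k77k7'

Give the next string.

Applying the rule to each of the 13 symbols of k77k77k7k77k7 gives the pieces 7 k7 k7 7 k7 k7 7 k7 7 k7 k7 7 k7, which concatenate to the answer.

7k7k77k7k77k77k7k77k7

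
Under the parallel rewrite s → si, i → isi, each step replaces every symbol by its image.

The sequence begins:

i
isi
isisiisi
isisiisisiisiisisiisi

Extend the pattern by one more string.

Rewriting the 21 symbols of isisiisisiisiisisiisi one by one yields isi si isi si isi isi si isi si isi isi si isi isi si isi si isi isi si isi; concatenated:

isisiisisiisiisisiisisiisiisisiisiisisiisisiisiisisiisi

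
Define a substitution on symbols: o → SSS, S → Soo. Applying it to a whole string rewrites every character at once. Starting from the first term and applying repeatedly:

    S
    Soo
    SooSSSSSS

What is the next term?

Expanding SooSSSSSS: S→Soo, o→SSS, o→SSS, S→Soo, S→Soo, S→Soo, S→Soo, S→Soo, S→Soo. Concatenated: Soo SSS SSS Soo Soo Soo Soo Soo Soo.

SooSSSSSSSooSooSooSooSooSoo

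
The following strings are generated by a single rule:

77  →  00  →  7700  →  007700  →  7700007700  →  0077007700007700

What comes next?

From term 3 onward, concatenate the second-to-last term with the last: 77·00 = 7700, 00·7700 = 007700, …
So term 7 is 7700007700·0077007700007700.

77000077000077007700007700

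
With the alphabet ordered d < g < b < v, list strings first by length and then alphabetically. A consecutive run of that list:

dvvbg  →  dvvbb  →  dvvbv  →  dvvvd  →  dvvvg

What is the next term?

The successor of dvvvg increments the rightmost position that isn't already v and resets every position after it to d.

dvvvb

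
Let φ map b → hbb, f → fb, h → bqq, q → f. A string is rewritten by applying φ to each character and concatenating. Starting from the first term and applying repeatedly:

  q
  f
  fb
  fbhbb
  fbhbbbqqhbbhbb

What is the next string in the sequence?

Rewriting the 14 symbols of fbhbbbqqhbbhbb one by one yields fb hbb bqq hbb hbb hbb f f bqq hbb hbb bqq hbb hbb; concatenated:

fbhbbbqqhbbhbbhbbffbqqhbbhbbbqqhbbhbb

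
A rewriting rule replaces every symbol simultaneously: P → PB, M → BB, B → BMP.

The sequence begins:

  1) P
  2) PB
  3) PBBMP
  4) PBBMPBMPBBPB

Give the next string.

PBBMPBMPBBPBBMPBBPBBMPBMPPBBMP

Apply φ to PBBMPBMPBBPB symbol by symbol: P→PB, B→BMP, B→BMP, M→BB, P→PB, B→BMP, M→BB, P→PB, B→BMP, B→BMP, P→PB, B→BMP; joined: PB BMP BMP BB PB BMP BB PB BMP BMP PB BMP.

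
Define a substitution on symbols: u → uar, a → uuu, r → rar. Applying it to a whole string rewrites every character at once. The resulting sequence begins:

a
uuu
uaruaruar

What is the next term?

uaruuuraruaruuuraruaruuurar

Expanding uaruaruar: u→uar, a→uuu, r→rar, u→uar, a→uuu, r→rar, u→uar, a→uuu, r→rar. Concatenated: uar uuu rar uar uuu rar uar uuu rar.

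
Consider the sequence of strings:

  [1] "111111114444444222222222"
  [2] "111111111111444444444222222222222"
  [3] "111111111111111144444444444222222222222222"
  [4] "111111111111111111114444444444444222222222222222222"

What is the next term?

111111111111111111111111444444444444444222222222222222222222

The n-th term is 4n 1's then 2n+3 4's then 3n+3 2's, where the shown terms are n = 2, 3, 4, 5.
Setting n = 6 gives 24, 15, 21 characters in each block.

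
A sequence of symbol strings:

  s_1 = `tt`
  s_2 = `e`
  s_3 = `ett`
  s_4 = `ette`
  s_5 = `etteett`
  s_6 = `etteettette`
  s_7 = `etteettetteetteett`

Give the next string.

Each term (from the third on) is the previous term followed by the one before it: term 3 = e·tt = ett.
Continuing: etteettetteetteett · etteettette gives term 8.

etteettetteetteettetteettette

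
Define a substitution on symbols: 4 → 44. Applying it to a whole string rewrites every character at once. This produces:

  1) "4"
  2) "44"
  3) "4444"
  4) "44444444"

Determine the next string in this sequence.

4444444444444444

Expanding 44444444: 4→44, 4→44, 4→44, 4→44, 4→44, 4→44, 4→44, 4→44. Concatenated: 44 44 44 44 44 44 44 44.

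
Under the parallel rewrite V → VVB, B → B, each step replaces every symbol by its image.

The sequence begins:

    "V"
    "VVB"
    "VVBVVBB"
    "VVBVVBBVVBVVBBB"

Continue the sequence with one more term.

VVBVVBBVVBVVBBBVVBVVBBVVBVVBBBB

Applying the rule to each of the 15 symbols of VVBVVBBVVBVVBBB gives the pieces VVB VVB B VVB VVB B B VVB VVB B VVB VVB B B B, which concatenate to the answer.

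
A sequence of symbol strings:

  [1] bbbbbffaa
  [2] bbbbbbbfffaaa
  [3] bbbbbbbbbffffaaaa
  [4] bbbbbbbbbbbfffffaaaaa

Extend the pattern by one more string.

bbbbbbbbbbbbbffffffaaaaaa

Term n consists of 2n+1 b's, followed by n f's, followed by n a's, where the shown terms are n = 2, 3, 4, 5.
At n = 6 the blocks have lengths 13, 6, 6.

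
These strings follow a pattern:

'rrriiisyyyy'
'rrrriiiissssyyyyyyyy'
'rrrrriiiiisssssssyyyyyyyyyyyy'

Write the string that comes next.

The n-th term is n+2 r's then n+2 i's then 3n-2 s's then 4n y's (n = 1, 2, …).
Setting n = 4 gives 6, 6, 10, 16 characters in each block.

rrrrrriiiiiissssssssssyyyyyyyyyyyyyyyy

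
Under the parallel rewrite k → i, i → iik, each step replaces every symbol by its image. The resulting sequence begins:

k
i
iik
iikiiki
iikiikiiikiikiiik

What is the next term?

iikiikiiikiikiiikiikiikiiikiikiiikiikiiki

Replace each of the 17 characters of iikiikiiikiikiiik in place — iik iik i iik iik i iik iik iik i iik iik i iik iik iik i — and concatenate.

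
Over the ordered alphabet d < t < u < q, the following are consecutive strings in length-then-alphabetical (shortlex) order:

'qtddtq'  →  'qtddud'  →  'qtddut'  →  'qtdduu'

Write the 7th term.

qtddqt

Advancing 3 positions from qtdduu through qtdduu → qtdduq → qtddqd reaches term 7.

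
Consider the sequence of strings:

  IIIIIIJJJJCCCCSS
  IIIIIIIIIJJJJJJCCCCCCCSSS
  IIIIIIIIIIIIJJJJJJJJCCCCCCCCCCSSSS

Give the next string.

Term n consists of 3n I's, followed by 2n J's, followed by 3n-2 C's, followed by n S's, where the shown terms are n = 2, 3, 4.
Setting n = 5 gives 15, 10, 13, 5 characters in each block.

IIIIIIIIIIIIIIIJJJJJJJJJJCCCCCCCCCCCCCSSSSS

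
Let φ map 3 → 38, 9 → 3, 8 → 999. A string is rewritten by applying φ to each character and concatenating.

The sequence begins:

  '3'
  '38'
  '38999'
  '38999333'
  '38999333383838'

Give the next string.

Replace each of the 14 characters of 38999333383838 in place — 38 999 3 3 3 38 38 38 38 999 38 999 38 999 — and concatenate.

38999333383838389993899938999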